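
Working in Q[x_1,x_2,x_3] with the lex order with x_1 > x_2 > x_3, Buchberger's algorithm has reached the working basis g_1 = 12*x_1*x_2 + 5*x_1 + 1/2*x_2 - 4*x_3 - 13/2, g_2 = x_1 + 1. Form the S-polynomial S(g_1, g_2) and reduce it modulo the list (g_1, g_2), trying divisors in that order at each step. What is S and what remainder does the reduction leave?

lcm(LM(g_1), LM(g_2)) = x_1*x_2.
S = (lcm/LT(g_1))·g_1 − (lcm/LT(g_2))·g_2 = 5/12*x_1 - 23/24*x_2 - 1/3*x_3 - 13/24.
Reduce S modulo (g_1, g_2) in that order:
  leading term x_1: subtract (5/12)·g_2 from 5/12*x_1 - 23/24*x_2 - 1/3*x_3 - 13/24 → -23/24*x_2 - 1/3*x_3 - 23/24
  leading term x_2: no divisor's leading term divides it; move -23/24*x_2 to the remainder.
  leading term x_3: no divisor's leading term divides it; move -1/3*x_3 to the remainder.
  leading term 1: no divisor's leading term divides it; move -23/24 to the remainder.
The remainder -23/24*x_2 - 1/3*x_3 - 23/24 is nonzero, so it would be added as the next basis element.
This is the inner loop of Buchberger's algorithm — each nonzero remainder becomes a new basis element.

S(g_1, g_2) = 5/12*x_1 - 23/24*x_2 - 1/3*x_3 - 13/24; remainder on division = -23/24*x_2 - 1/3*x_3 - 23/24.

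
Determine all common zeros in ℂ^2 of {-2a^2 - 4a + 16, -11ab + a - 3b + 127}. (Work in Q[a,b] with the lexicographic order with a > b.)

Compute a lex Gröbner basis by Buchberger's algorithm.
f_1 = -2a^2 - 4a + 16, LT = a^2.
f_2 = -11ab + a - 3b + 127, LT = ab.

S(f_1,f_2): lcm = a^2b. S = 1/11a^2 + 19/11ab + 127/11a - 8b.
  leading term a^2: subtract (-1/22)·f_1 from 1/11a^2 + 19/11ab + 127/11a - 8b → 19/11ab + 125/11a - 8b + 8/11
  leading term ab: subtract (-19/121)·f_2 from 19/11ab + 125/11a - 8b + 8/11 → 1394/121a - 1025/121b + 2501/121
  leading term a: no divisor's leading term divides it; move 1394/121a to the remainder.
  leading term b: no divisor's leading term divides it; move -1025/121b to the remainder.
  leading term 1: no divisor's leading term divides it; move 2501/121 to the remainder.
  remainder 1394/121a - 1025/121b + 2501/121 ≠ 0; add h_3 = 1394/121a - 1025/121b + 2501/121 to the basis.

S(f_2,h_3): lcm = ab. S = -1/11a + 25/34b^2 - 569/374b - 127/11.
  leading term a: subtract (-11/1394)·h_3 from -1/11a + 25/34b^2 - 569/374b - 127/11 → 25/34b^2 - 27/17b - 387/34
  leading term b^2: no divisor's leading term divides it; move 25/34b^2 to the remainder.
  leading term b: no divisor's leading term divides it; move -27/17b to the remainder.
  leading term 1: no divisor's leading term divides it; move -387/34 to the remainder.
  remainder 25/34b^2 - 27/17b - 387/34 ≠ 0; add h_4 = 25/34b^2 - 27/17b - 387/34 to the basis.

The other S-polynomials (S(f_1,h_3), S(f_1,h_4), S(f_2,h_4), S(h_3,h_4)) all reduce to 0 modulo the current basis, so we have a Gröbner basis.
Inter-reduce: drop elements whose leading term is divisible by another's, tail-reduce, and make monic.
Reduced Gröbner basis: {a - 25/34b + 61/34, b^2 - 54/25b - 387/25}.

From the last basis element, b^2 - 54/25b - 387/25 = 0, so b takes values in {-3, 129/25}. Each choice, substituted upward through the basis, yields the corresponding point(s) of the solution set.
  b = -3: the earlier basis element becomes a + 4 = 0, giving a = -4 — point (-4, -3).
  b = 129/25: the earlier basis element becomes a - 2 = 0, giving a = 2 — point (2, 129/25).
Each listed point satisfies every original equation (direct substitution).
A lex Gröbner basis triangularizes the system, enabling back-substitution.

{(-4, -3), (2, 129/25)}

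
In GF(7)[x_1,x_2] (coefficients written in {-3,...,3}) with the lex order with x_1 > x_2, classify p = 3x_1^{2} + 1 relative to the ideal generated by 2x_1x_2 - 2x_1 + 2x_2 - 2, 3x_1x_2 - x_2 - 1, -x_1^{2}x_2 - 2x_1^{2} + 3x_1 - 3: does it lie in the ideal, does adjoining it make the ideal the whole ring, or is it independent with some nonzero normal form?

First compute the reduced Gröbner basis of I by Buchberger's algorithm.
f_1 = 2x_1x_2 - 2x_1 + 2x_2 - 2, LT = x_1x_2.
f_2 = 3x_1x_2 - x_2 - 1, LT = x_1x_2.
f_3 = -x_1^{2}x_2 - 2x_1^{2} + 3x_1 - 3, LT = x_1^{2}x_2.

S(f_1,f_2): lcm = x_1x_2. S = -x_1 - x_2 - 3.
  leading term x_1: no divisor's leading term divides it; move -x_1 to the remainder.
  leading term x_2: no divisor's leading term divides it; move -x_2 to the remainder.
  leading term 1: no divisor's leading term divides it; move -3 to the remainder.
  remainder -x_1 - x_2 - 3 ≠ 0; add h_4 = -x_1 - x_2 - 3 to the basis.

S(f_1,f_3): lcm = x_1^{2}x_2. S = -3x_1^{2} + x_1x_2 + 2x_1 - 3.
  leading term x_1^{2}: subtract (3x_1)·h_4 from -3x_1^{2} + x_1x_2 + 2x_1 - 3 → -3x_1x_2 - 3x_1 - 3
  leading term x_1x_2: subtract (2)·f_1 from -3x_1x_2 - 3x_1 - 3 → x_1 + 3x_2 + 1
  leading term x_1: subtract (-1)·h_4 from x_1 + 3x_2 + 1 → 2x_2 - 2
  leading term x_2: no divisor's leading term divides it; move 2x_2 to the remainder.
  leading term 1: no divisor's leading term divides it; move -2 to the remainder.
  remainder 2x_2 - 2 ≠ 0; add h_5 = 2x_2 - 2 to the basis.

The other S-polynomials (S(f_2,f_3), S(f_1,h_4), S(f_2,h_4), S(f_3,h_4), S(f_1,h_5), S(f_2,h_5), S(f_3,h_5), S(h_4,h_5)) all reduce to 0 modulo the current basis, so we have a Gröbner basis.
Inter-reduce: drop elements whose leading term is divisible by another's, tail-reduce, and make monic.
Reduced Gröbner basis: {x_1 - 3, x_2 - 1}.
Label its elements g_1 = x_1 - 3, g_2 = x_2 - 1.

Reduce p = 3x_1^{2} + 1 modulo G:
  leading term x_1^{2}: subtract (3x_1)·g_1 from 3x_1^{2} + 1 → 2x_1 + 1
  leading term x_1: subtract (2)·g_1 from 2x_1 + 1 → 0
  normal form = 0.
Since the normal form is 0, p ∈ I.

Ideal membership is decidable via reduction modulo a Gröbner basis.

3x_1^{2} + 1 lies in I (it reduces to 0).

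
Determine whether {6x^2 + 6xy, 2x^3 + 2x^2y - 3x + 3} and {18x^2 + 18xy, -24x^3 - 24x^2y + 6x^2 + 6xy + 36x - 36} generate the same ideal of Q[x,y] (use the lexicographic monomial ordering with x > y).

Two ideals are equal iff their reduced Gröbner bases coincide (the reduced basis is unique for a fixed ordering).
Buchberger on the first generating set:
f_1 = 6x^2 + 6xy, LT = x^2.
f_2 = 2x^3 + 2x^2y - 3x + 3, LT = x^3.

S(f_1,f_2): lcm = x^3. S = 3/2x - 3/2.
  leading term x: no divisor's leading term divides it; move 3/2x to the remainder.
  leading term 1: no divisor's leading term divides it; move -3/2 to the remainder.
  remainder 3/2x - 3/2 ≠ 0; add g_3 = 3/2x - 3/2 to the basis.

S(f_1,g_3): lcm = x^2. S = xy + x.
  leading term xy: subtract (2/3y)·g_3 from xy + x → x + y
  leading term x: subtract (2/3)·g_3 from x + y → y + 1
  leading term y: no divisor's leading term divides it; move y to the remainder.
  leading term 1: no divisor's leading term divides it; move 1 to the remainder.
  remainder y + 1 ≠ 0; add g_4 = y + 1 to the basis.

S(f_2,g_3): lcm = x^3. S = x^2y + x^2 - 3/2x + 3/2.
  leading term x^2y: subtract (1/6y)·f_1 from x^2y + x^2 - 3/2x + 3/2 → x^2 - xy^2 - 3/2x + 3/2
  leading term x^2: subtract (1/6)·f_1 from x^2 - xy^2 - 3/2x + 3/2 → -xy^2 - xy - 3/2x + 3/2
  leading term xy^2: subtract (-2/3y^2)·g_3 from -xy^2 - xy - 3/2x + 3/2 → -xy - 3/2x - y^2 + 3/2
  leading term xy: subtract (-2/3y)·g_3 from -xy - 3/2x - y^2 + 3/2 → -3/2x - y^2 - y + 3/2
  leading term x: subtract (-1)·g_3 from -3/2x - y^2 - y + 3/2 → -y^2 - y
  leading term y^2: subtract (-y)·g_4 from -y^2 - y → 0
  remainder 0.

S(f_1,g_4): leading monomials are coprime, so the S-polynomial reduces to 0 (Buchberger's first criterion).
S(f_2,g_4): leading monomials are coprime, so the S-polynomial reduces to 0 (Buchberger's first criterion).
S(g_3,g_4): leading monomials are coprime, so the S-polynomial reduces to 0 (Buchberger's first criterion).
Every S-polynomial of the final basis reduces to 0, so we have a Gröbner basis.
Inter-reduce: drop elements whose leading term is divisible by another's, tail-reduce, and make monic.
Reduced Gröbner basis: {x - 1, y + 1}.

Buchberger on the second generating set:
h_1 = 18x^2 + 18xy, LT = x^2.
h_2 = -24x^3 - 24x^2y + 6x^2 + 6xy + 36x - 36, LT = x^3.

S(h_1,h_2): lcm = x^3. S = 1/4x^2 + 1/4xy + 3/2x - 3/2.
  leading term x^2: subtract (1/72)·h_1 from 1/4x^2 + 1/4xy + 3/2x - 3/2 → 3/2x - 3/2
  leading term x: no divisor's leading term divides it; move 3/2x to the remainder.
  leading term 1: no divisor's leading term divides it; move -3/2 to the remainder.
  remainder 3/2x - 3/2 ≠ 0; add k_3 = 3/2x - 3/2 to the basis.

S(h_1,k_3): lcm = x^2. S = xy + x.
  leading term xy: subtract (2/3y)·k_3 from xy + x → x + y
  leading term x: subtract (2/3)·k_3 from x + y → y + 1
  leading term y: no divisor's leading term divides it; move y to the remainder.
  leading term 1: no divisor's leading term divides it; move 1 to the remainder.
  remainder y + 1 ≠ 0; add k_4 = y + 1 to the basis.

S(h_2,k_3): lcm = x^3. S = x^2y + 3/4x^2 - 1/4xy - 3/2x + 3/2.
  leading term x^2y: subtract (1/18y)·h_1 from x^2y + 3/4x^2 - 1/4xy - 3/2x + 3/2 → 3/4x^2 - xy^2 - 1/4xy - 3/2x + 3/2
  leading term x^2: subtract (1/24)·h_1 from 3/4x^2 - xy^2 - 1/4xy - 3/2x + 3/2 → -xy^2 - xy - 3/2x + 3/2
  leading term xy^2: subtract (-2/3y^2)·k_3 from -xy^2 - xy - 3/2x + 3/2 → -xy - 3/2x - y^2 + 3/2
  leading term xy: subtract (-2/3y)·k_3 from -xy - 3/2x - y^2 + 3/2 → -3/2x - y^2 - y + 3/2
  leading term x: subtract (-1)·k_3 from -3/2x - y^2 - y + 3/2 → -y^2 - y
  leading term y^2: subtract (-y)·k_4 from -y^2 - y → 0
  remainder 0.

S(h_1,k_4): leading monomials are coprime, so the S-polynomial reduces to 0 (Buchberger's first criterion).
S(h_2,k_4): leading monomials are coprime, so the S-polynomial reduces to 0 (Buchberger's first criterion).
S(k_3,k_4): leading monomials are coprime, so the S-polynomial reduces to 0 (Buchberger's first criterion).
Every S-polynomial of the final basis reduces to 0, so we have a Gröbner basis.
Inter-reduce: drop elements whose leading term is divisible by another's, tail-reduce, and make monic.
Reduced Gröbner basis: {x - 1, y + 1}.

Same reduced basis, so the two generating sets span the same ideal.
The choice of monomial ordering does not affect the verdict — as long as both bases are computed under the same ordering, their equality decides ideal equality.

Yes, the ideals are equal.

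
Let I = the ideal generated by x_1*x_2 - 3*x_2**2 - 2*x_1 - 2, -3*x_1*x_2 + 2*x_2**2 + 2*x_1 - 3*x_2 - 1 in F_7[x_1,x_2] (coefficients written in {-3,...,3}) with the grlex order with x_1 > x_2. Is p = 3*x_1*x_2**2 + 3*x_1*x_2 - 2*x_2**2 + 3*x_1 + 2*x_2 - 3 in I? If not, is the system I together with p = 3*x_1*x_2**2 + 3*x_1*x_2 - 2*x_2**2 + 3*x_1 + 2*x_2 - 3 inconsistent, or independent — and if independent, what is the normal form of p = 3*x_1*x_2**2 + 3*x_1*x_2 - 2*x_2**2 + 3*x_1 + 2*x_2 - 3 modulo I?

First compute the reduced Gröbner basis of I by Buchberger's algorithm.
f_1 = x_1*x_2 - 3*x_2**2 - 2*x_1 - 2, LT = x_1*x_2.
f_2 = -3*x_1*x_2 + 2*x_2**2 + 2*x_1 - 3*x_2 - 1, LT = x_1*x_2.

S(f_1,f_2): lcm = x_1*x_2. S = x_1 - x_2.
  reduce S modulo (f_1, f_2):
  remainder x_1 - x_2 ≠ 0; add h_3 = x_1 - x_2 to the basis.

S(f_1,h_3): lcm = x_1*x_2. S = -2*x_2**2 - 2*x_1 - 2.
  reduce S modulo (f_1, f_2, h_3):
  remainder -2*x_2**2 - 2*x_2 - 2 ≠ 0; add h_4 = -2*x_2**2 - 2*x_2 - 2 to the basis.

The other S-polynomials (S(f_2,h_3), S(f_1,h_4), S(f_2,h_4), S(h_3,h_4)) all reduce to 0 modulo the current basis, so we have a Gröbner basis.
Inter-reduce: drop elements whose leading term is divisible by another's, tail-reduce, and make monic.
Reduced Gröbner basis: {x_2**2 + x_2 + 1, x_1 - x_2}.
Label its elements g_1 = x_2**2 + x_2 + 1, g_2 = x_1 - x_2.

Reduce p = 3*x_1*x_2**2 + 3*x_1*x_2 - 2*x_2**2 + 3*x_1 + 2*x_2 - 3 modulo G:
  leading term x_1*x_2**2: subtract (3*x_1)·g_1 from 3*x_1*x_2**2 + 3*x_1*x_2 - 2*x_2**2 + 3*x_1 + 2*x_2 - 3 → -2*x_2**2 + 2*x_2 - 3
  leading term x_2**2: subtract (-2)·g_1 from -2*x_2**2 + 2*x_2 - 3 → -3*x_2 - 1
  leading term x_2: no divisor's leading term divides it; move -3*x_2 to the remainder.
  leading term 1: no divisor's leading term divides it; move -1 to the remainder.
  normal form = -3*x_2 - 1.
The normal form is nonzero, so p ∉ I. Since p minus its normal form lies in I, I + (p) = I + (r) where r = -3*x_2 - 1; decide whether this ideal is the whole ring.
Run Buchberger on G together with r (pairs among the g_i already reduce to 0 since G is a Gröbner basis):
g_1 = x_2**2 + x_2 + 1, LT = x_2**2.
g_2 = x_1 - x_2, LT = x_1.
r = -3*x_2 - 1, LT = x_2.

The S-polynomials (S(g_1,g_2), S(g_1,r), S(g_2,r)) all reduce to 0 modulo the current basis, so we have a Gröbner basis.
Inter-reduce: drop elements whose leading term is divisible by another's, tail-reduce, and make monic.
Reduced Gröbner basis: {x_1 - 2, x_2 - 2}.
The reduced Gröbner basis of I + (p) is {x_1 - 2, x_2 - 2} ≠ {1}, a proper ideal, so the enlarged system stays consistent: p is independent of I, with normal form -3*x_2 - 1.

The remainder on division by a Gröbner basis is unique — it is the normal form.

3*x_1*x_2**2 + 3*x_1*x_2 - 2*x_2**2 + 3*x_1 + 2*x_2 - 3 is independent of I; its normal form modulo I is -3*x_2 - 1.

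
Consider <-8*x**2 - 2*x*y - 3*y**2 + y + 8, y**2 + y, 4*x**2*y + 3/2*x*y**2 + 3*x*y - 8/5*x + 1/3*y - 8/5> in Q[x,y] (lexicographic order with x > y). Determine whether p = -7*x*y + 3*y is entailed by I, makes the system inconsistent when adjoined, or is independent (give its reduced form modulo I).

-7*x*y + 3*y lies in I (it reduces to 0).

First compute the reduced Gröbner basis of I by Buchberger's algorithm.
f_1 = -8*x**2 - 2*x*y - 3*y**2 + y + 8, LT = x**2.
f_2 = y**2 + y, LT = y**2.
f_3 = 4*x**2*y + 3/2*x*y**2 + 3*x*y - 8/5*x + 1/3*y - 8/5, LT = x**2*y.

S(f_1,f_3): lcm = x**2*y. S = -1/8*x*y**2 - 3/4*x*y + 2/5*x + 3/8*y**3 - 1/8*y**2 - 13/12*y + 2/5.
  reduce S modulo (f_1, f_2, f_3):
  remainder -5/8*x*y + 2/5*x - 7/12*y + 2/5 ≠ 0; add h_4 = -5/8*x*y + 2/5*x - 7/12*y + 2/5 to the basis.

S(f_2,f_3): lcm = x**2*y**2. S = x**2*y - 3/8*x*y**3 - 3/4*x*y**2 + 2/5*x*y - 1/12*y**2 + 2/5*y.
  reduce S modulo (f_1, f_2, f_3, h_4):
  remainder 82/125*x + 2/75*y + 82/125 ≠ 0; add h_5 = 82/125*x + 2/75*y + 82/125 to the basis.

S(f_1,h_4): lcm = x**2*y. S = 16/25*x**2 + 1/4*x*y**2 - 14/15*x*y + 16/25*x + 3/8*y**3 - 1/8*y**2 - y.
  reduce S modulo (f_1, f_2, f_3, h_4, h_5):
  remainder 9988/9225*y ≠ 0; add h_6 = 9988/9225*y to the basis.

The other S-polynomials (S(f_1,f_2), S(f_2,h_4), S(f_3,h_4), S(f_1,h_5), S(f_2,h_5), S(f_3,h_5), S(h_4,h_5), S(f_1,h_6), S(f_2,h_6), S(f_3,h_6), S(h_4,h_6), S(h_5,h_6)) all reduce to 0 modulo the current basis, so we have a Gröbner basis.
Inter-reduce: drop elements whose leading term is divisible by another's, tail-reduce, and make monic.
Reduced Gröbner basis: {x + 1, y}.
Label its elements g_1 = x + 1, g_2 = y.

Reduce p = -7*x*y + 3*y modulo G:
  leading term x*y: subtract (-7*y)·g_1 from -7*x*y + 3*y → 10*y
  leading term y: subtract (10)·g_2 from 10*y → 0
  normal form = 0.
Since the normal form is 0, p ∈ I.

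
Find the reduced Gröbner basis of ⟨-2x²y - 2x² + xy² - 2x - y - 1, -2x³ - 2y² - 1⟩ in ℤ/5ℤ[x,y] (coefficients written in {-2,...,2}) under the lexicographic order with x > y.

f_1 = -2x²y - 2x² + xy² - 2x - y - 1, LT = x²y.
f_2 = -2x³ - 2y² - 1, LT = x³.

S(f_1,f_2): lcm = x³y. S = x³ + 2x²y² + x² - 2xy - 2x - y³ + 2y.
  reduce S modulo (f_1, f_2):
  remainder -2x² + xy³ - xy² + xy - y³ - 2y² + 2y - 2 ≠ 0; add g_3 = -2x² + xy³ - xy² + xy - y³ - 2y² + 2y - 2 to the basis.

S(f_1,g_3): lcm = x²y. S = x² - 2xy⁴ + 2xy³ + x + 2y⁴ - y³ + y² + 2y - 2.
  reduce S modulo (f_1, f_2, g_3):
  remainder -2xy⁴ + 2xy² - 2xy + x + 2y⁴ + y³ - 2y + 2 ≠ 0; add g_4 = -2xy⁴ + 2xy² - 2xy + x + 2y⁴ + y³ - 2y + 2 to the basis.

S(f_2,g_3): lcm = x³. S = -2x²y³ + 2x²y² - 2x²y + 2xy³ - xy² + xy - x + y² - 2.
  reduce S modulo (f_1, f_2, g_3, g_4):
  remainder 2xy³ - xy² + xy + 2x - y⁴ - y² - 2y - 1 ≠ 0; add g_5 = 2xy³ - xy² + xy + 2x - y⁴ - y² - 2y - 1 to the basis.

S(f_1,g_4): lcm = x²y⁴. S = x²y³ + x²y² - x²y - 2x² + 2xy⁵ + xy⁴ - xy³ - xy + x - 2y⁴ - 2y³.
  reduce S modulo (f_1, f_2, g_3, g_4, g_5):
  remainder -xy + x + 2y⁵ + 2y⁴ - 2y + 2 ≠ 0; add g_6 = -xy + x + 2y⁵ + 2y⁴ - 2y + 2 to the basis.

S(g_4,g_6): lcm = xy⁴. S = xy³ - xy² + xy + 2x + 2y⁸ + 2y⁷ + 2y⁴ - y³ + y - 1.
  reduce S modulo (f_1, f_2, g_3, g_4, g_5, g_6):
  remainder x + 2y⁸ + 2y⁷ - y⁶ - y⁵ - y³ - y² + y + 2 ≠ 0; add g_7 = x + 2y⁸ + 2y⁷ - y⁶ - y⁵ - y³ - y² + y + 2 to the basis.

S(g_5,g_6): lcm = xy³. S = -2xy² - 2xy + x + 2y⁷ + 2y⁶ + 2y⁴ - 2y³ - y² - y + 2.
  reduce S modulo (f_1, f_2, g_3, g_4, g_5, g_6, g_7):
  remainder y⁸ - 2y⁷ - y⁴ + y ≠ 0; add g_8 = y⁸ - 2y⁷ - y⁴ + y to the basis.

The other S-polynomials (S(f_2,g_4), S(g_3,g_4), S(f_1,g_5), S(f_2,g_5), S(g_3,g_5), S(g_4,g_5), S(f_1,g_6), S(f_2,g_6), S(g_3,g_6), S(f_1,g_7), S(f_2,g_7), S(g_3,g_7), S(g_4,g_7), S(g_5,g_7), S(g_6,g_7), S(f_1,g_8), S(f_2,g_8), S(g_3,g_8), S(g_4,g_8), S(g_5,g_8), S(g_6,g_8), S(g_7,g_8)) all reduce to 0 modulo the current basis, so we have a Gröbner basis.
Inter-reduce: drop elements whose leading term is divisible by another's, tail-reduce, and make monic.

G = {x + y⁷ - y⁶ - y⁵ + 2y⁴ - y³ - y² - y + 2, y⁸ - 2y⁷ - y⁴ + y}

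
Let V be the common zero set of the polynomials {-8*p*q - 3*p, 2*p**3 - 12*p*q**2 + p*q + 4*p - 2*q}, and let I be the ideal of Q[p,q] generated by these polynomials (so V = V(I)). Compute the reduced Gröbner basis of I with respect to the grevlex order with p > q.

f_1 = -8*p*q - 3*p, LT = p*q.
f_2 = 2*p**3 - 12*p*q**2 + p*q + 4*p - 2*q, LT = p**3.

S(f_1,f_2): lcm = p**3*q. S = 6*p*q**3 + 3/8*p**3 - 1/2*p*q**2 - 2*p*q + q**2.
  leading term p*q**3: subtract (-3/4*q**2)·f_1 from 6*p*q**3 + 3/8*p**3 - 1/2*p*q**2 - 2*p*q + q**2 → 3/8*p**3 - 11/4*p*q**2 - 2*p*q + q**2
  leading term p**3: subtract (3/16)·f_2 from 3/8*p**3 - 11/4*p*q**2 - 2*p*q + q**2 → -1/2*p*q**2 - 35/16*p*q + q**2 - 3/4*p + 3/8*q
  leading term p*q**2: subtract (1/16*q)·f_1 from -1/2*p*q**2 - 35/16*p*q + q**2 - 3/4*p + 3/8*q → -2*p*q + q**2 - 3/4*p + 3/8*q
  leading term p*q: subtract (1/4)·f_1 from -2*p*q + q**2 - 3/4*p + 3/8*q → q**2 + 3/8*q
  leading term q**2: no divisor's leading term divides it; move q**2 to the remainder.
  leading term q: no divisor's leading term divides it; move 3/8*q to the remainder.
  remainder q**2 + 3/8*q ≠ 0; add g_3 = q**2 + 3/8*q to the basis.

The other S-polynomials (S(f_1,g_3), S(f_2,g_3)) all reduce to 0 modulo the current basis, so we have a Gröbner basis.

G = {p**3 + 31/32*p - q, p*q + 3/8*p, q**2 + 3/8*q}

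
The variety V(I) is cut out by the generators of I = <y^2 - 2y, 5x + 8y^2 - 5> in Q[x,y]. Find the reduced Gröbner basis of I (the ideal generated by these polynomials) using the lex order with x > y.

f_1 = y^2 - 2y, LT = y^2.
f_2 = 5x + 8y^2 - 5, LT = x.

The S-polynomials (S(f_1,f_2)) all reduce to 0 modulo the current basis, so we have a Gröbner basis.

G = {x + 16/5y - 1, y^2 - 2y}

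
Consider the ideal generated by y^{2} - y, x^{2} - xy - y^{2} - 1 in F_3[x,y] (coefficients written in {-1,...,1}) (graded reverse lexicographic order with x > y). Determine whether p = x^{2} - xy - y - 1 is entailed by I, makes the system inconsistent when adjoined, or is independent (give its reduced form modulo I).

x^{2} - xy - y - 1 lies in I (it reduces to 0).

First compute the reduced Gröbner basis of I by Buchberger's algorithm.
f_1 = y^{2} - y, LT = y^{2}.
f_2 = x^{2} - xy - y^{2} - 1, LT = x^{2}.

The S-polynomials (S(f_1,f_2)) all reduce to 0 modulo the current basis, so we have a Gröbner basis.
Inter-reduce: drop elements whose leading term is divisible by another's, tail-reduce, and make monic.
Reduced Gröbner basis: {x^{2} - xy - y - 1, y^{2} - y}.
Label its elements g_1 = x^{2} - xy - y - 1, g_2 = y^{2} - y.

Reduce p = x^{2} - xy - y - 1 modulo G:
  leading term x^{2}: subtract (1)·g_1 from x^{2} - xy - y - 1 → 0
  normal form = 0.
Since the normal form is 0, p ∈ I.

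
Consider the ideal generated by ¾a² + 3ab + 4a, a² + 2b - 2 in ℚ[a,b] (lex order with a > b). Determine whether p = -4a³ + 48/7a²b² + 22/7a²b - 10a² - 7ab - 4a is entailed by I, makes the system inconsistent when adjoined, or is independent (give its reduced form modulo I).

First compute the reduced Gröbner basis of I by Buchberger's algorithm.
f_1 = ¾a² + 3ab + 4a, LT = a².
f_2 = a² + 2b - 2, LT = a².

S(f_1,f_2): lcm = a². S = 4ab + 16/3a - 2b + 2.
  leading term ab: no divisor's leading term divides it; move 4ab to the remainder.
  leading term a: no divisor's leading term divides it; move 16/3a to the remainder.
  leading term b: no divisor's leading term divides it; move -2b to the remainder.
  leading term 1: no divisor's leading term divides it; move 2 to the remainder.
  remainder 4ab + 16/3a - 2b + 2 ≠ 0; add h_3 = 4ab + 16/3a - 2b + 2 to the basis.

S(f_1,h_3): lcm = a²b. S = -4/3a² + 4ab² + 35/6ab - ½a.
  leading term a²: subtract (-16/9)·f_1 from -4/3a² + 4ab² + 35/6ab - ½a → 4ab² + 67/6ab + 119/18a
  leading term ab²: subtract (b)·h_3 from 4ab² + 67/6ab + 119/18a → 35/6ab + 119/18a + 2b² - 2b
  leading term ab: subtract (35/24)·h_3 from 35/6ab + 119/18a + 2b² - 2b → -7/6a + 2b² + 11/12b - 35/12
  leading term a: no divisor's leading term divides it; move -7/6a to the remainder.
  leading term b²: no divisor's leading term divides it; move 2b² to the remainder.
  leading term b: no divisor's leading term divides it; move 11/12b to the remainder.
  leading term 1: no divisor's leading term divides it; move -35/12 to the remainder.
  remainder -7/6a + 2b² + 11/12b - 35/12 ≠ 0; add h_4 = -7/6a + 2b² + 11/12b - 35/12 to the basis.

S(h_3,h_4): lcm = ab. S = 4/3a + 12/7b³ + 11/14b² - 3b + ½.
  leading term a: subtract (-8/7)·h_4 from 4/3a + 12/7b³ + 11/14b² - 3b + ½ → 12/7b³ + 43/14b² - 41/21b - 17/6
  leading term b³: no divisor's leading term divides it; move 12/7b³ to the remainder.
  leading term b²: no divisor's leading term divides it; move 43/14b² to the remainder.
  leading term b: no divisor's leading term divides it; move -41/21b to the remainder.
  leading term 1: no divisor's leading term divides it; move -17/6 to the remainder.
  remainder 12/7b³ + 43/14b² - 41/21b - 17/6 ≠ 0; add h_5 = 12/7b³ + 43/14b² - 41/21b - 17/6 to the basis.

The other S-polynomials (S(f_2,h_3), S(f_1,h_4), S(f_2,h_4), S(f_1,h_5), S(f_2,h_5), S(h_3,h_5), S(h_4,h_5)) all reduce to 0 modulo the current basis, so we have a Gröbner basis.
Inter-reduce: drop elements whose leading term is divisible by another's, tail-reduce, and make monic.
Reduced Gröbner basis: {a - 12/7b² - 11/14b + 5/2, b³ + 43/24b² - 41/36b - 119/72}.
Label its elements g_1 = a - 12/7b² - 11/14b + 5/2, g_2 = b³ + 43/24b² - 41/36b - 119/72.

Reduce p = -4a³ + 48/7a²b² + 22/7a²b - 10a² - 7ab - 4a modulo G:
  leading term a³: subtract (-4a²)·g_1 from -4a³ + 48/7a²b² + 22/7a²b - 10a² - 7ab - 4a → -7ab - 4a
  leading term ab: subtract (-7b)·g_1 from -7ab - 4a → -4a - 12b³ - 11/2b² + 35/2b
  leading term a: subtract (-4)·g_1 from -4a - 12b³ - 11/2b² + 35/2b → -12b³ - 173/14b² + 201/14b + 10
  leading term b³: subtract (-12)·g_2 from -12b³ - 173/14b² + 201/14b + 10 → 64/7b² + 29/42b - 59/6
  leading term b²: no divisor's leading term divides it; move 64/7b² to the remainder.
  leading term b: no divisor's leading term divides it; move 29/42b to the remainder.
  leading term 1: no divisor's leading term divides it; move -59/6 to the remainder.
  normal form = 64/7b² + 29/42b - 59/6.
The normal form is nonzero, so p ∉ I. Since p minus its normal form lies in I, I + (p) = I + (r) where r = 64/7b² + 29/42b - 59/6; decide whether this ideal is the whole ring.
Run Buchberger on G together with r (pairs among the g_i already reduce to 0 since G is a Gröbner basis):
g_1 = a - 12/7b² - 11/14b + 5/2, LT = a.
g_2 = b³ + 43/24b² - 41/36b - 119/72, LT = b³.
r = 64/7b² + 29/42b - 59/6, LT = b².

S(g_2,r): lcm = b³. S = 659/384b² - 73/1152b - 119/72.
  leading term b²: subtract (4613/24576)·r from 659/384b² - 73/1152b - 119/72 → -9485/49152b + 9485/49152
  leading term b: no divisor's leading term divides it; move -9485/49152b to the remainder.
  leading term 1: no divisor's leading term divides it; move 9485/49152 to the remainder.
  remainder -9485/49152b + 9485/49152 ≠ 0; add m_4 = -9485/49152b + 9485/49152 to the basis.

The other S-polynomials (S(g_1,g_2), S(g_1,r), S(g_1,m_4), S(g_2,m_4), S(r,m_4)) all reduce to 0 modulo the current basis, so we have a Gröbner basis.
Inter-reduce: drop elements whose leading term is divisible by another's, tail-reduce, and make monic.
Reduced Gröbner basis: {a, b - 1}.
The reduced Gröbner basis of I + (p) is {a, b - 1} ≠ {1}, a proper ideal, so the enlarged system stays consistent: p is independent of I, with normal form 64/7b² + 29/42b - 59/6.

-4a³ + 48/7a²b² + 22/7a²b - 10a² - 7ab - 4a is independent of I; its normal form modulo I is 64/7b² + 29/42b - 59/6.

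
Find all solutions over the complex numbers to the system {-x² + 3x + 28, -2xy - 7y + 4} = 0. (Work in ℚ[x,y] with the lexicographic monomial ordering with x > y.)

{(-4, -4), (7, 4/21)}

Compute a lex Gröbner basis by Buchberger's algorithm.
f_1 = -x² + 3x + 28, LT = x².
f_2 = -2xy - 7y + 4, LT = xy.

S(f_1,f_2): lcm = x²y. S = -13/2xy + 2x - 28y.
  leading term xy: subtract (13/4)·f_2 from -13/2xy + 2x - 28y → 2x - 21/4y - 13
  leading term x: no divisor's leading term divides it; move 2x to the remainder.
  leading term y: no divisor's leading term divides it; move -21/4y to the remainder.
  leading term 1: no divisor's leading term divides it; move -13 to the remainder.
  remainder 2x - 21/4y - 13 ≠ 0; add h_3 = 2x - 21/4y - 13 to the basis.

S(f_1,h_3): lcm = x². S = 21/8xy + 7/2x - 28.
  leading term xy: subtract (-21/16)·f_2 from 21/8xy + 7/2x - 28 → 7/2x - 147/16y - 91/4
  leading term x: subtract (7/4)·h_3 from 7/2x - 147/16y - 91/4 → 0
  remainder 0.

S(f_2,h_3): lcm = xy. S = 21/8y² + 10y - 2.
  leading term y²: no divisor's leading term divides it; move 21/8y² to the remainder.
  leading term y: no divisor's leading term divides it; move 10y to the remainder.
  leading term 1: no divisor's leading term divides it; move -2 to the remainder.
  remainder 21/8y² + 10y - 2 ≠ 0; add h_4 = 21/8y² + 10y - 2 to the basis.

S(f_1,h_4): leading monomials are coprime, so the S-polynomial reduces to 0 (Buchberger's first criterion).
S(f_2,h_4): lcm = xy². S = -80/21xy + 16/21x + 7/2y² - 2y.
  leading term xy: subtract (40/21)·f_2 from -80/21xy + 16/21x + 7/2y² - 2y → 16/21x + 7/2y² + 34/3y - 160/21
  leading term x: subtract (8/21)·h_3 from 16/21x + 7/2y² + 34/3y - 160/21 → 7/2y² + 40/3y - 8/3
  leading term y²: subtract (4/3)·h_4 from 7/2y² + 40/3y - 8/3 → 0
  remainder 0.

S(h_3,h_4): leading monomials are coprime, so the S-polynomial reduces to 0 (Buchberger's first criterion).
Every S-polynomial of the final basis reduces to 0, so we have a Gröbner basis.
Inter-reduce: drop elements whose leading term is divisible by another's, tail-reduce, and make monic.
Reduced Gröbner basis: {x - 21/8y - 13/2, y² + 80/21y - 16/21}.

From the last basis element, y² + 80/21y - 16/21 = 0, so y takes values in {-4, 4/21}. Each choice, substituted upward through the basis, yields the corresponding point(s) of the solution set.
  y = -4: the earlier basis element becomes x + 4 = 0, giving x = -4 — point (-4, -4).
  y = 4/21: the earlier basis element becomes x - 7 = 0, giving x = 7 — point (7, 4/21).
Substituting each solution back into the original system confirms all equations vanish.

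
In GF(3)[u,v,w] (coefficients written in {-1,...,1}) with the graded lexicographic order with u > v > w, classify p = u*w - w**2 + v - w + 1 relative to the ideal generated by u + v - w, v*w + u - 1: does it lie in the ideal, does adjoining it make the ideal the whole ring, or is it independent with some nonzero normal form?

First compute the reduced Gröbner basis of I by Buchberger's algorithm.
f_1 = u + v - w, LT = u.
f_2 = v*w + u - 1, LT = v*w.

The S-polynomials (S(f_1,f_2)) all reduce to 0 modulo the current basis, so we have a Gröbner basis.
Inter-reduce: drop elements whose leading term is divisible by another's, tail-reduce, and make monic.
Reduced Gröbner basis: {v*w - v + w - 1, u + v - w}.
Label its elements g_1 = v*w - v + w - 1, g_2 = u + v - w.

Reduce p = u*w - w**2 + v - w + 1 modulo G:
  leading term u*w: subtract (w)·g_2 from u*w - w**2 + v - w + 1 → -v*w + v - w + 1
  leading term v*w: subtract (-1)·g_1 from -v*w + v - w + 1 → 0
  normal form = 0.
Since the normal form is 0, p ∈ I.

u*w - w**2 + v - w + 1 lies in I (it reduces to 0).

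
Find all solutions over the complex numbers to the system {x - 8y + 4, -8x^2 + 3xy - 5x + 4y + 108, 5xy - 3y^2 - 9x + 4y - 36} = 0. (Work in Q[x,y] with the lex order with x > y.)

Compute a lex Gröbner basis by Buchberger's algorithm.
f_1 = x - 8y + 4, LT = x.
f_2 = -8x^2 + 3xy - 5x + 4y + 108, LT = x^2.
f_3 = 5xy - 9x - 3y^2 + 4y - 36, LT = xy.

S(f_1,f_2): lcm = x^2. S = -61/8xy + 27/8x + 1/2y + 27/2.
  leading term xy: subtract (-61/8y)·f_1 from -61/8xy + 27/8x + 1/2y + 27/2 → 27/8x - 61y^2 + 31y + 27/2
  leading term x: subtract (27/8)·f_1 from 27/8x - 61y^2 + 31y + 27/2 → -61y^2 + 58y
  leading term y^2: no divisor's leading term divides it; move -61y^2 to the remainder.
  leading term y: no divisor's leading term divides it; move 58y to the remainder.
  remainder -61y^2 + 58y ≠ 0; add h_4 = -61y^2 + 58y to the basis.

S(f_1,f_3): lcm = xy. S = 9/5x - 37/5y^2 + 16/5y + 36/5.
  leading term x: subtract (9/5)·f_1 from 9/5x - 37/5y^2 + 16/5y + 36/5 → -37/5y^2 + 88/5y
  leading term y^2: subtract (37/305)·h_4 from -37/5y^2 + 88/5y → 3222/305y
  leading term y: no divisor's leading term divides it; move 3222/305y to the remainder.
  remainder 3222/305y ≠ 0; add h_5 = 3222/305y to the basis.

The other S-polynomials (S(f_2,f_3), S(f_1,h_4), S(f_2,h_4), S(f_3,h_4), S(f_1,h_5), S(f_2,h_5), S(f_3,h_5), S(h_4,h_5)) all reduce to 0 modulo the current basis, so we have a Gröbner basis.
Inter-reduce: drop elements whose leading term is divisible by another's, tail-reduce, and make monic.
Reduced Gröbner basis: {x + 4, y}.

From the last basis element, y = 0, so y takes values in {0}. Each choice, substituted upward through the basis, yields the corresponding point(s) of the solution set.
  y = 0: the earlier basis element becomes x + 4 = 0, giving x = -4 — point (-4, 0).

{(-4, 0)}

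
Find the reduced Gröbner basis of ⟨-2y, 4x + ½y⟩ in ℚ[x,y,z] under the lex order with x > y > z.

f_1 = -2y, LT = y.
f_2 = 4x + ½y, LT = x.

S(f_1,f_2): leading monomials are coprime, so the S-polynomial reduces to 0 (Buchberger's first criterion).
Every S-polynomial of the final basis reduces to 0, so we have a Gröbner basis.

G = {x, y}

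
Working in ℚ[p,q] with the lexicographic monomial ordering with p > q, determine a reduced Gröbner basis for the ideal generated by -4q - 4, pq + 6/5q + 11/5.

f_1 = -4q - 4, LT = q.
f_2 = pq + 6/5q + 11/5, LT = pq.

S(f_1,f_2): lcm = pq. S = p - 6/5q - 11/5.
  reduce S modulo (f_1, f_2):
  remainder p - 1 ≠ 0; add g_3 = p - 1 to the basis.

The other S-polynomials (S(f_1,g_3), S(f_2,g_3)) all reduce to 0 modulo the current basis, so we have a Gröbner basis.
Inter-reduce: drop elements whose leading term is divisible by another's, tail-reduce, and make monic.

G = {p - 1, q + 1}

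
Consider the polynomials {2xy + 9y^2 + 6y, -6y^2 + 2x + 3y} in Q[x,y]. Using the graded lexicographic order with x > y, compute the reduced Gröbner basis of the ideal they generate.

f_1 = 2xy + 9y^2 + 6y, LT = xy.
f_2 = -6y^2 + 2x + 3y, LT = y^2.

S(f_1,f_2): lcm = xy^2. S = 9/2y^3 + 1/3x^2 + 1/2xy + 3y^2.
  reduce S modulo (f_1, f_2):
  remainder 1/3x^2 - 5/4x - 63/8y ≠ 0; add g_3 = 1/3x^2 - 5/4x - 63/8y to the basis.

The other S-polynomials (S(f_1,g_3), S(f_2,g_3)) all reduce to 0 modulo the current basis, so we have a Gröbner basis.

G = {x^2 - 15/4x - 189/8y, xy + 3/2x + 21/4y, y^2 - 1/3x - 1/2y}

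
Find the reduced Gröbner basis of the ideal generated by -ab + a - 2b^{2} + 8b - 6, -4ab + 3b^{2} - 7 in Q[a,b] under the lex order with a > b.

f_1 = -ab + a - 2b^{2} + 8b - 6, LT = ab.
f_2 = -4ab + 3b^{2} - 7, LT = ab.

S(f_1,f_2): lcm = ab. S = -a + \tfrac{11}{4}b^{2} - 8b + \tfrac{17}{4}.
  leading term a: no divisor's leading term divides it; move -a to the remainder.
  leading term b^{2}: no divisor's leading term divides it; move \tfrac{11}{4}b^{2} to the remainder.
  leading term b: no divisor's leading term divides it; move -8b to the remainder.
  leading term 1: no divisor's leading term divides it; move \tfrac{17}{4} to the remainder.
  remainder -a + \tfrac{11}{4}b^{2} - 8b + \tfrac{17}{4} ≠ 0; add g_3 = -a + \tfrac{11}{4}b^{2} - 8b + \tfrac{17}{4} to the basis.

S(f_1,g_3): lcm = ab. S = -a + \tfrac{11}{4}b^{3} - 6b^{2} - \tfrac{15}{4}b + 6.
  leading term a: subtract (1)·g_3 from -a + \tfrac{11}{4}b^{3} - 6b^{2} - \tfrac{15}{4}b + 6 → \tfrac{11}{4}b^{3} - \tfrac{35}{4}b^{2} + \tfrac{17}{4}b + \tfrac{7}{4}
  leading term b^{3}: no divisor's leading term divides it; move \tfrac{11}{4}b^{3} to the remainder.
  leading term b^{2}: no divisor's leading term divides it; move -\tfrac{35}{4}b^{2} to the remainder.
  leading term b: no divisor's leading term divides it; move \tfrac{17}{4}b to the remainder.
  leading term 1: no divisor's leading term divides it; move \tfrac{7}{4} to the remainder.
  remainder \tfrac{11}{4}b^{3} - \tfrac{35}{4}b^{2} + \tfrac{17}{4}b + \tfrac{7}{4} ≠ 0; add g_4 = \tfrac{11}{4}b^{3} - \tfrac{35}{4}b^{2} + \tfrac{17}{4}b + \tfrac{7}{4} to the basis.

The other S-polynomials (S(f_2,g_3), S(f_1,g_4), S(f_2,g_4), S(g_3,g_4)) all reduce to 0 modulo the current basis, so we have a Gröbner basis.
Inter-reduce: drop elements whose leading term is divisible by another's, tail-reduce, and make monic.

G = {a - \tfrac{11}{4}b^{2} + 8b - \tfrac{17}{4}, b^{3} - \tfrac{35}{11}b^{2} + \tfrac{17}{11}b + \tfrac{7}{11}}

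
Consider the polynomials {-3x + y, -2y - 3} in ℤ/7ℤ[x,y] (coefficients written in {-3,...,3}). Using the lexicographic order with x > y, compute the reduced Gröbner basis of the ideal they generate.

This is the nonlinear analogue of row-reducing a linear system.

f_1 = -3x + y, LT = x.
f_2 = -2y - 3, LT = y.

S(f_1,f_2): leading monomials are coprime, so the S-polynomial reduces to 0 (Buchberger's first criterion).
Every S-polynomial of the final basis reduces to 0, so we have a Gröbner basis.

G = {x - 3, y - 2}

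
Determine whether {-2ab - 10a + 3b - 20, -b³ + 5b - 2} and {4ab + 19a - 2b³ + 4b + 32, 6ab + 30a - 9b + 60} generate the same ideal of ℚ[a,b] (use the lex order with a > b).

Since reduced Gröbner bases are canonical representatives of ideals under a given ordering, it suffices to compute and compare them.
Buchberger on the first generating set:
f_1 = -2ab - 10a + 3b - 20, LT = ab.
f_2 = -b³ + 5b - 2, LT = b³.

S(f_1,f_2): lcm = ab³. S = 5ab² + 5ab - 2a - 3/2b³ + 10b².
  leading term ab²: subtract (-5/2b)·f_1 from 5ab² + 5ab - 2a - 3/2b³ + 10b² → -20ab - 2a - 3/2b³ + 35/2b² - 50b
  leading term ab: subtract (10)·f_1 from -20ab - 2a - 3/2b³ + 35/2b² - 50b → 98a - 3/2b³ + 35/2b² - 80b + 200
  leading term a: no divisor's leading term divides it; move 98a to the remainder.
  leading term b³: subtract (3/2)·f_2 from -3/2b³ + 35/2b² - 80b + 200 → 35/2b² - 175/2b + 203
  leading term b²: no divisor's leading term divides it; move 35/2b² to the remainder.
  leading term b: no divisor's leading term divides it; move -175/2b to the remainder.
  leading term 1: no divisor's leading term divides it; move 203 to the remainder.
  remainder 98a + 35/2b² - 175/2b + 203 ≠ 0; add g_3 = 98a + 35/2b² - 175/2b + 203 to the basis.

The other S-polynomials (S(f_1,g_3), S(f_2,g_3)) all reduce to 0 modulo the current basis, so we have a Gröbner basis.
Inter-reduce: drop elements whose leading term is divisible by another's, tail-reduce, and make monic.
Reduced Gröbner basis: {a + 5/28b² - 25/28b + 29/14, b³ - 5b + 2}.

Buchberger on the second generating set:
h_1 = 4ab + 19a - 2b³ + 4b + 32, LT = ab.
h_2 = 6ab + 30a - 9b + 60, LT = ab.

S(h_1,h_2): lcm = ab. S = -¼a - ½b³ + 5/2b - 2.
  leading term a: no divisor's leading term divides it; move -¼a to the remainder.
  leading term b³: no divisor's leading term divides it; move -½b³ to the remainder.
  leading term b: no divisor's leading term divides it; move 5/2b to the remainder.
  leading term 1: no divisor's leading term divides it; move -2 to the remainder.
  remainder -¼a - ½b³ + 5/2b - 2 ≠ 0; add k_3 = -¼a - ½b³ + 5/2b - 2 to the basis.

S(h_1,k_3): lcm = ab. S = 19/4a - 2b⁴ - ½b³ + 10b² - 7b + 8.
  leading term a: subtract (-19)·k_3 from 19/4a - 2b⁴ - ½b³ + 10b² - 7b + 8 → -2b⁴ - 10b³ + 10b² + 81/2b - 30
  leading term b⁴: no divisor's leading term divides it; move -2b⁴ to the remainder.
  leading term b³: no divisor's leading term divides it; move -10b³ to the remainder.
  leading term b²: no divisor's leading term divides it; move 10b² to the remainder.
  leading term b: no divisor's leading term divides it; move 81/2b to the remainder.
  leading term 1: no divisor's leading term divides it; move -30 to the remainder.
  remainder -2b⁴ - 10b³ + 10b² + 81/2b - 30 ≠ 0; add k_4 = -2b⁴ - 10b³ + 10b² + 81/2b - 30 to the basis.

The other S-polynomials (S(h_2,k_3), S(h_1,k_4), S(h_2,k_4), S(k_3,k_4)) all reduce to 0 modulo the current basis, so we have a Gröbner basis.
Inter-reduce: drop elements whose leading term is divisible by another's, tail-reduce, and make monic.
Reduced Gröbner basis: {a + 2b³ - 10b + 8, b⁴ + 5b³ - 5b² - 81/4b + 15}.

These differ, so the ideals are not equal.

No, the ideals differ.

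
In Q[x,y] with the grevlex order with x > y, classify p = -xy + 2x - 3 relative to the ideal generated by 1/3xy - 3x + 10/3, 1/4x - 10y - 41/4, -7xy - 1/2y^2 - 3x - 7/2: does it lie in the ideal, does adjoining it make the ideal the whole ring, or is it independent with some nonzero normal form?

First compute the reduced Gröbner basis of I by Buchberger's algorithm.
f_1 = 1/3xy - 3x + 10/3, LT = xy.
f_2 = 1/4x - 10y - 41/4, LT = x.
f_3 = -7xy - 1/2y^2 - 3x - 7/2, LT = xy.

S(f_1,f_2): lcm = xy. S = 40y^2 - 9x + 41y + 10.
  leading term y^2: no divisor's leading term divides it; move 40y^2 to the remainder.
  leading term x: subtract (-36)·f_2 from -9x + 41y + 10 → -319y - 359
  leading term y: no divisor's leading term divides it; move -319y to the remainder.
  leading term 1: no divisor's leading term divides it; move -359 to the remainder.
  remainder 40y^2 - 319y - 359 ≠ 0; add h_4 = 40y^2 - 319y - 359 to the basis.

S(f_1,f_3): lcm = xy. S = -1/14y^2 - 66/7x + 19/2.
  leading term y^2: subtract (-1/560)·h_4 from -1/14y^2 - 66/7x + 19/2 → -66/7x - 319/560y + 4961/560
  leading term x: subtract (-264/7)·f_2 from -66/7x - 319/560y + 4961/560 → -30217/80y - 30217/80
  leading term y: no divisor's leading term divides it; move -30217/80y to the remainder.
  leading term 1: no divisor's leading term divides it; move -30217/80 to the remainder.
  remainder -30217/80y - 30217/80 ≠ 0; add h_5 = -30217/80y - 30217/80 to the basis.

The other S-polynomials (S(f_2,f_3), S(f_1,h_4), S(f_2,h_4), S(f_3,h_4), S(f_1,h_5), S(f_2,h_5), S(f_3,h_5), S(h_4,h_5)) all reduce to 0 modulo the current basis, so we have a Gröbner basis.
Inter-reduce: drop elements whose leading term is divisible by another's, tail-reduce, and make monic.
Reduced Gröbner basis: {x - 1, y + 1}.
Label its elements g_1 = x - 1, g_2 = y + 1.

Reduce p = -xy + 2x - 3 modulo G:
  leading term xy: subtract (-y)·g_1 from -xy + 2x - 3 → 2x - y - 3
  leading term x: subtract (2)·g_1 from 2x - y - 3 → -y - 1
  leading term y: subtract (-1)·g_2 from -y - 1 → 0
  normal form = 0.
Since the normal form is 0, p ∈ I.

-xy + 2x - 3 lies in I (it reduces to 0).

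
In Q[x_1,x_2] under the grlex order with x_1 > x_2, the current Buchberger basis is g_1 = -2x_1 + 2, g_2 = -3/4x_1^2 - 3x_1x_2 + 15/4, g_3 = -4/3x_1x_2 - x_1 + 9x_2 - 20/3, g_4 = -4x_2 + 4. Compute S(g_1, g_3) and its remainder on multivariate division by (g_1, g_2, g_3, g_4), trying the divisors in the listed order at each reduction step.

lcm(LM(g_1), LM(g_3)) = x_1x_2.
S = (lcm/LT(g_1))·g_1 − (lcm/LT(g_3))·g_3 = -3/4x_1 + 23/4x_2 - 5.
Reduce S modulo (g_1, g_2, g_3, g_4) in that order:
  leading term x_1: subtract (3/8)·g_1 from -3/4x_1 + 23/4x_2 - 5 → 23/4x_2 - 23/4
  leading term x_2: subtract (-23/16)·g_4 from 23/4x_2 - 23/4 → 0
The remainder is 0, so this S-polynomial contributes no new basis element.

S(g_1, g_3) = -3/4x_1 + 23/4x_2 - 5; remainder on division = 0.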